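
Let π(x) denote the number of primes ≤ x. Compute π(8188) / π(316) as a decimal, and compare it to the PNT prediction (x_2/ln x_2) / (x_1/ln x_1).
π(8188)/π(316) = 1027/65 ≈ 15.8000;  PNT prediction ≈ 16.5519.

π(316) = 65 and π(8188) = 1027, so π(8188)/π(316) ≈ 15.8000. The PNT-predicted ratio is (8188/ln(8188)) / (316/ln(316)) ≈ 16.5519. The two agree to within a few percent, as expected.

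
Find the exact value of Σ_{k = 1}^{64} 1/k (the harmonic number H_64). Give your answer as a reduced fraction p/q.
H_64 = 623171679694215690971693339/131362987122535807501262400

Direct summation: H_64 = 1 + 1/2 + ... + 1/64. The least common denominator is lcm(1, ..., 64) = 1182266884102822267511361600; over this denominator the numerator is 1182266884102822267511361600 + 591133442051411133755680800 + 394088961367607422503787200 + 295566721025705566877840400 + 236453376820564453502272320 + 197044480683803711251893600 + 168895269157546038215908800 + 147783360512852783438920200 + 131362987122535807501262400 + 118226688410282226751136160 + 107478807645711115228305600 + 98522240341901855625946800 + 90943606469447866731643200 + 84447634578773019107954400 + 78817792273521484500757440 + 73891680256426391719460100 + 69545110829577780441844800 + 65681493561267903750631200 + 62224572847516961447966400 + 59113344205141113375568080 + 56298423052515346071969600 + 53739403822855557614152800 + 51402908004470533370059200 + 49261120170950927812973400 + 47290675364112890700454464 + 45471803234723933365821600 + 43787662374178602500420800 + 42223817289386509553977200 + 40767823589752491983150400 + 39408896136760742250378720 + 38137641422671686048753600 + 36945840128213195859730050 + 35826269215237038409435200 + 34772555414788890220922400 + 33779053831509207643181760 + 32840746780633951875315600 + 31953159029806007230036800 + 31112286423758480723983200 + 30314535489815955577214400 + 29556672102570556687784040 + 28835777661044445549057600 + 28149211526257673035984800 + 27494578700065634128171200 + 26869701911427778807076400 + 26272597424507161500252480 + 25701454002235266685029600 + 25154614555379197181092800 + 24630560085475463906486700 + 24127895593935148316558400 + 23645337682056445350227232 + 23181703609859260147281600 + 22735901617361966682910800 + 22306922341562684292667200 + 21893831187089301250210400 + 21495761529142223045661120 + 21111908644693254776988600 + 20741524282505653815988800 + 20383911794876245991575200 + 20038421764454614703582400 + 19704448068380371125189360 + 19381424329554463401825600 + 19068820711335843024376800 + 18766141017505115357323200 + 18472920064106597929865025 = 5608545117247941218745240051, so H_64 = 5608545117247941218745240051/1182266884102822267511361600; reducing by gcd(5608545117247941218745240051, 1182266884102822267511361600) = 9 gives 623171679694215690971693339/131362987122535807501262400 ≈ 4.74389. (The PNT-adjacent estimate ln(64) + γ ≈ 4.73610 matches within O(1/n).)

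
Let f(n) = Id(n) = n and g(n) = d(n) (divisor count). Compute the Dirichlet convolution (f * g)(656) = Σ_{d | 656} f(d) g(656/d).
(Id * d)(656) = 2451

Divisors of 656: [1, 2, 4, 8, 16, 41, 82, 164, 328, 656]. For each d | 656:
  d = 1: Id(1) · d(656/1) = 1 · 10 = 10
  d = 2: Id(2) · d(656/2) = 2 · 8 = 16
  d = 4: Id(4) · d(656/4) = 4 · 6 = 24
  d = 8: Id(8) · d(656/8) = 8 · 4 = 32
  d = 16: Id(16) · d(656/16) = 16 · 2 = 32
  d = 41: Id(41) · d(656/41) = 41 · 5 = 205
  d = 82: Id(82) · d(656/82) = 82 · 4 = 328
  d = 164: Id(164) · d(656/164) = 164 · 3 = 492
  d = 328: Id(328) · d(656/328) = 328 · 2 = 656
  d = 656: Id(656) · d(656/656) = 656 · 1 = 656
Summing: (Id * d)(656) = 10 + 16 + 24 + 32 + 32 + 205 + 328 + 492 + 656 + 656 = 2451.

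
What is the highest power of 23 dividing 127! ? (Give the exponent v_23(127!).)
v_23(127!) = 5

Legendre's formula: v_p(n!) = Σ_{k ≥ 1} ⌊n / p^k⌋. For p = 23, n = 127, the terms are:
  ⌊127/23^1⌋ = ⌊127/23⌋ = 5
(the next term ⌊127/23^2⌋ = 0, terminating the sum). Summing: v_23(127!) = 5 = 5.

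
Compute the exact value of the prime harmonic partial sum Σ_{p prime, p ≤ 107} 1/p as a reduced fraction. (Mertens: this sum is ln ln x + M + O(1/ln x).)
Σ 1/p = 4701017770207212913287900722730772880277689/2566376117594999414479597815340071648394470

π(107) = 28, so the primes ≤ 107 are [2, 3, 5, 7, 11, 13, 17, 19, 23, 29, 31, 37, 41, 43, 47, 53, 59, 61, 67, 71, 73, 79, 83, 89, 97, 101, 103, 107]. Summing 1/p over these primes: 4701017770207212913287900722730772880277689/2566376117594999414479597815340071648394470 ≈ 1.8318. Mertens estimate ln ln(107) + 0.2615 ≈ 1.8033.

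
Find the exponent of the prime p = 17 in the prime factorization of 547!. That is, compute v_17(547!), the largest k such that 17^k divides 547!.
v_17(547!) = 33

Legendre's formula: v_p(n!) = Σ_{k ≥ 1} ⌊n / p^k⌋. For p = 17, n = 547, the terms are:
  ⌊547/17^1⌋ = ⌊547/17⌋ = 32
  ⌊547/17^2⌋ = ⌊547/289⌋ = 1
(the next term ⌊547/17^3⌋ = 0, terminating the sum). Summing: v_17(547!) = 32 + 1 = 33.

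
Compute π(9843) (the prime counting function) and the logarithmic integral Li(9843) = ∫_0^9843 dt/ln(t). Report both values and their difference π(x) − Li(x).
π(9843) = 1214;  Li(9843) ≈ 1229.08;  π(x) − Li(x) ≈ -15.08.

Direct count of primes ≤ 9843 gives π(9843) = 1214. Numerical evaluation of the logarithmic integral gives Li(9843) ≈ 1229.08. The difference π(x) − Li(x) ≈ -15.08 is typically negative for small/moderate x (Li(x) overestimates), though Littlewood's theorem shows this sign changes infinitely often.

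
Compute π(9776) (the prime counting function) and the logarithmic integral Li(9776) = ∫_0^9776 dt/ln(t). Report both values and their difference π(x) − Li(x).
π(9776) = 1205;  Li(9776) ≈ 1221.79;  π(x) − Li(x) ≈ -16.79.

Direct count of primes ≤ 9776 gives π(9776) = 1205. Numerical evaluation of the logarithmic integral gives Li(9776) ≈ 1221.79. The difference π(x) − Li(x) ≈ -16.79 is typically negative for small/moderate x (Li(x) overestimates), though Littlewood's theorem shows this sign changes infinitely often.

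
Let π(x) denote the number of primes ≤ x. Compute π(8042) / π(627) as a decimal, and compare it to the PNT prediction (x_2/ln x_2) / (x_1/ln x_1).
π(8042)/π(627) = 1011/114 ≈ 8.8684;  PNT prediction ≈ 9.1869.

π(627) = 114 and π(8042) = 1011, so π(8042)/π(627) ≈ 8.8684. The PNT-predicted ratio is (8042/ln(8042)) / (627/ln(627)) ≈ 9.1869. The two agree to within a few percent, as expected.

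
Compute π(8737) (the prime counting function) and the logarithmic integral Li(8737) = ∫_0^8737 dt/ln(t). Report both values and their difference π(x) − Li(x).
π(8737) = 1089;  Li(8737) ≈ 1108.02;  π(x) − Li(x) ≈ -19.02.

Direct count of primes ≤ 8737 gives π(8737) = 1089. Numerical evaluation of the logarithmic integral gives Li(8737) ≈ 1108.02. The difference π(x) − Li(x) ≈ -19.02 is typically negative for small/moderate x (Li(x) overestimates), though Littlewood's theorem shows this sign changes infinitely often.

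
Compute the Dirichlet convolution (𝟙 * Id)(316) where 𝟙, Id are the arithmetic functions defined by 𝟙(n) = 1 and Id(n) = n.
(𝟙 * Id)(316) = 560

Divisors of 316: [1, 2, 4, 79, 158, 316]. For each d | 316:
  d = 1: 𝟙(1) · Id(316/1) = 1 · 316 = 316
  d = 2: 𝟙(2) · Id(316/2) = 1 · 158 = 158
  d = 4: 𝟙(4) · Id(316/4) = 1 · 79 = 79
  d = 79: 𝟙(79) · Id(316/79) = 1 · 4 = 4
  d = 158: 𝟙(158) · Id(316/158) = 1 · 2 = 2
  d = 316: 𝟙(316) · Id(316/316) = 1 · 1 = 1
Summing: (𝟙 * Id)(316) = 316 + 158 + 79 + 4 + 2 + 1 = 560.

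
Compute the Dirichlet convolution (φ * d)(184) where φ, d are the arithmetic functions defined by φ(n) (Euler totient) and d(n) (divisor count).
(φ * d)(184) = 360

Divisors of 184: [1, 2, 4, 8, 23, 46, 92, 184]. For each d | 184:
  d = 1: φ(1) · d(184/1) = 1 · 8 = 8
  d = 2: φ(2) · d(184/2) = 1 · 6 = 6
  d = 4: φ(4) · d(184/4) = 2 · 4 = 8
  d = 8: φ(8) · d(184/8) = 4 · 2 = 8
  d = 23: φ(23) · d(184/23) = 22 · 4 = 88
  d = 46: φ(46) · d(184/46) = 22 · 3 = 66
  d = 92: φ(92) · d(184/92) = 44 · 2 = 88
  d = 184: φ(184) · d(184/184) = 88 · 1 = 88
Summing: (φ * d)(184) = 8 + 6 + 8 + 8 + 88 + 66 + 88 + 88 = 360.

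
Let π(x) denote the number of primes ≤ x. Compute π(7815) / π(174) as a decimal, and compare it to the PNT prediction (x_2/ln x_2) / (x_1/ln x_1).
π(7815)/π(174) = 987/40 ≈ 24.6750;  PNT prediction ≈ 25.8498.

π(174) = 40 and π(7815) = 987, so π(7815)/π(174) ≈ 24.6750. The PNT-predicted ratio is (7815/ln(7815)) / (174/ln(174)) ≈ 25.8498. The two agree to within a few percent, as expected.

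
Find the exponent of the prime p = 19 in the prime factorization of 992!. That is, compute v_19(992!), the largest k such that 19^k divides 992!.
v_19(992!) = 54

Legendre's formula: v_p(n!) = Σ_{k ≥ 1} ⌊n / p^k⌋. For p = 19, n = 992, the terms are:
  ⌊992/19^1⌋ = ⌊992/19⌋ = 52
  ⌊992/19^2⌋ = ⌊992/361⌋ = 2
(the next term ⌊992/19^3⌋ = 0, terminating the sum). Summing: v_19(992!) = 52 + 2 = 54.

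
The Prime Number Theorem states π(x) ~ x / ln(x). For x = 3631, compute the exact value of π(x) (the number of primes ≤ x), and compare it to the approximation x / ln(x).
π(3631) = 508;  x/ln(x) ≈ 442.95;  relative error ≈ 12.80%.

Directly count primes up to 3631: π(3631) = 508. The PNT approximation gives 3631/ln(3631) ≈ 3631/8.19726 ≈ 442.95. Relative error (π(x) − x/ln(x)) / π(x) ≈ 12.80%; the approximation is known to undercount slightly (Li(x) is a better estimate).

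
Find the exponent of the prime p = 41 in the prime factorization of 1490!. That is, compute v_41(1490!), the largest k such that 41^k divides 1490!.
v_41(1490!) = 36

Legendre's formula: v_p(n!) = Σ_{k ≥ 1} ⌊n / p^k⌋. For p = 41, n = 1490, the terms are:
  ⌊1490/41^1⌋ = ⌊1490/41⌋ = 36
(the next term ⌊1490/41^2⌋ = 0, terminating the sum). Summing: v_41(1490!) = 36 = 36.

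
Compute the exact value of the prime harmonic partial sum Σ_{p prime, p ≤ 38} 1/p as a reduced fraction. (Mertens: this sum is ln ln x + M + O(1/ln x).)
Σ 1/p = 11819186711467/7420738134810

π(38) = 12, so the primes ≤ 38 are [2, 3, 5, 7, 11, 13, 17, 19, 23, 29, 31, 37]. Summing 1/p over these primes: 11819186711467/7420738134810 ≈ 1.5927. Mertens estimate ln ln(38) + 0.2615 ≈ 1.5528.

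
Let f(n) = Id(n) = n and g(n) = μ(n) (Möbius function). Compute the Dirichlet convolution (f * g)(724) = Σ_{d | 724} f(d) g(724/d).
(Id * μ)(724) = 360

Divisors of 724: [1, 2, 4, 181, 362, 724]. For each d | 724:
  d = 1: Id(1) · μ(724/1) = 1 · 0 = 0
  d = 2: Id(2) · μ(724/2) = 2 · 1 = 2
  d = 4: Id(4) · μ(724/4) = 4 · -1 = -4
  d = 181: Id(181) · μ(724/181) = 181 · 0 = 0
  d = 362: Id(362) · μ(724/362) = 362 · -1 = -362
  d = 724: Id(724) · μ(724/724) = 724 · 1 = 724
Summing: (Id * μ)(724) = 0 + 2 + -4 + 0 + -362 + 724 = 360.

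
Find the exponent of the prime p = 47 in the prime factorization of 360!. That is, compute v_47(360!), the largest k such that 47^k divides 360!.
v_47(360!) = 7

Legendre's formula: v_p(n!) = Σ_{k ≥ 1} ⌊n / p^k⌋. For p = 47, n = 360, the terms are:
  ⌊360/47^1⌋ = ⌊360/47⌋ = 7
(the next term ⌊360/47^2⌋ = 0, terminating the sum). Summing: v_47(360!) = 7 = 7.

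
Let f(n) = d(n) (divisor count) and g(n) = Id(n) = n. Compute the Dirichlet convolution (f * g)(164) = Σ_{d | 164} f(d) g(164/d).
(d * Id)(164) = 473

Divisors of 164: [1, 2, 4, 41, 82, 164]. For each d | 164:
  d = 1: d(1) · Id(164/1) = 1 · 164 = 164
  d = 2: d(2) · Id(164/2) = 2 · 82 = 164
  d = 4: d(4) · Id(164/4) = 3 · 41 = 123
  d = 41: d(41) · Id(164/41) = 2 · 4 = 8
  d = 82: d(82) · Id(164/82) = 4 · 2 = 8
  d = 164: d(164) · Id(164/164) = 6 · 1 = 6
Summing: (d * Id)(164) = 164 + 164 + 123 + 8 + 8 + 6 = 473.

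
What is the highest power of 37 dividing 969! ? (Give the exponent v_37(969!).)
v_37(969!) = 26

Legendre's formula: v_p(n!) = Σ_{k ≥ 1} ⌊n / p^k⌋. For p = 37, n = 969, the terms are:
  ⌊969/37^1⌋ = ⌊969/37⌋ = 26
(the next term ⌊969/37^2⌋ = 0, terminating the sum). Summing: v_37(969!) = 26 = 26.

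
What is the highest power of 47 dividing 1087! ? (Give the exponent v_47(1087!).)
v_47(1087!) = 23

Legendre's formula: v_p(n!) = Σ_{k ≥ 1} ⌊n / p^k⌋. For p = 47, n = 1087, the terms are:
  ⌊1087/47^1⌋ = ⌊1087/47⌋ = 23
(the next term ⌊1087/47^2⌋ = 0, terminating the sum). Summing: v_47(1087!) = 23 = 23.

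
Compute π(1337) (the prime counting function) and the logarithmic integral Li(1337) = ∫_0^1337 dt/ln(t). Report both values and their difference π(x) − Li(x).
π(1337) = 217;  Li(1337) ≈ 225.35;  π(x) − Li(x) ≈ -8.35.

Direct count of primes ≤ 1337 gives π(1337) = 217. Numerical evaluation of the logarithmic integral gives Li(1337) ≈ 225.35. The difference π(x) − Li(x) ≈ -8.35 is typically negative for small/moderate x (Li(x) overestimates), though Littlewood's theorem shows this sign changes infinitely often.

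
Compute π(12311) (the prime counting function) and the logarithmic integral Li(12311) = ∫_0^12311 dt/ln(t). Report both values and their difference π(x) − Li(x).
π(12311) = 1471;  Li(12311) ≈ 1494.16;  π(x) − Li(x) ≈ -23.16.

Direct count of primes ≤ 12311 gives π(12311) = 1471. Numerical evaluation of the logarithmic integral gives Li(12311) ≈ 1494.16. The difference π(x) − Li(x) ≈ -23.16 is typically negative for small/moderate x (Li(x) overestimates), though Littlewood's theorem shows this sign changes infinitely often.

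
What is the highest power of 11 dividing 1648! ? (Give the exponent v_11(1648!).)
v_11(1648!) = 163

Legendre's formula: v_p(n!) = Σ_{k ≥ 1} ⌊n / p^k⌋. For p = 11, n = 1648, the terms are:
  ⌊1648/11^1⌋ = ⌊1648/11⌋ = 149
  ⌊1648/11^2⌋ = ⌊1648/121⌋ = 13
  ⌊1648/11^3⌋ = ⌊1648/1331⌋ = 1
(the next term ⌊1648/11^4⌋ = 0, terminating the sum). Summing: v_11(1648!) = 149 + 13 + 1 = 163.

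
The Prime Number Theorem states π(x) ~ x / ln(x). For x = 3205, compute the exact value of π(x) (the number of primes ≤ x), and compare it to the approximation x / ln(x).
π(3205) = 453;  x/ln(x) ≈ 397.03;  relative error ≈ 12.36%.

Directly count primes up to 3205: π(3205) = 453. The PNT approximation gives 3205/ln(3205) ≈ 3205/8.07247 ≈ 397.03. Relative error (π(x) − x/ln(x)) / π(x) ≈ 12.36%; the approximation is known to undercount slightly (Li(x) is a better estimate).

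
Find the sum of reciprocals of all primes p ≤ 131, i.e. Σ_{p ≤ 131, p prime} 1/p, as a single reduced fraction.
Σ 1/p = 980956909242278731029785409368357903506317057050081/525896479052627740771371797072411912900610967452630

π(131) = 32, so the primes ≤ 131 are [2, 3, 5, 7, 11, 13, 17, 19, 23, 29, 31, 37, 41, 43, 47, 53, 59, 61, 67, 71, 73, 79, 83, 89, 97, 101, 103, 107, 109, 113, 127, 131]. Summing 1/p over these primes: 980956909242278731029785409368357903506317057050081/525896479052627740771371797072411912900610967452630 ≈ 1.8653. Mertens estimate ln ln(131) + 0.2615 ≈ 1.8457.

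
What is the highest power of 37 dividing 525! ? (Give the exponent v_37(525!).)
v_37(525!) = 14

Legendre's formula: v_p(n!) = Σ_{k ≥ 1} ⌊n / p^k⌋. For p = 37, n = 525, the terms are:
  ⌊525/37^1⌋ = ⌊525/37⌋ = 14
(the next term ⌊525/37^2⌋ = 0, terminating the sum). Summing: v_37(525!) = 14 = 14.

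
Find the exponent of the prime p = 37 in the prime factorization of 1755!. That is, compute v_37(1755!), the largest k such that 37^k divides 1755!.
v_37(1755!) = 48

Legendre's formula: v_p(n!) = Σ_{k ≥ 1} ⌊n / p^k⌋. For p = 37, n = 1755, the terms are:
  ⌊1755/37^1⌋ = ⌊1755/37⌋ = 47
  ⌊1755/37^2⌋ = ⌊1755/1369⌋ = 1
(the next term ⌊1755/37^3⌋ = 0, terminating the sum). Summing: v_37(1755!) = 47 + 1 = 48.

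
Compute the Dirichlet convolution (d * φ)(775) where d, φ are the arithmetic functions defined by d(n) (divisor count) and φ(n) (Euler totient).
(d * φ)(775) = 992

Divisors of 775: [1, 5, 25, 31, 155, 775]. For each d | 775:
  d = 1: d(1) · φ(775/1) = 1 · 600 = 600
  d = 5: d(5) · φ(775/5) = 2 · 120 = 240
  d = 25: d(25) · φ(775/25) = 3 · 30 = 90
  d = 31: d(31) · φ(775/31) = 2 · 20 = 40
  d = 155: d(155) · φ(775/155) = 4 · 4 = 16
  d = 775: d(775) · φ(775/775) = 6 · 1 = 6
Summing: (d * φ)(775) = 600 + 240 + 90 + 40 + 16 + 6 = 992.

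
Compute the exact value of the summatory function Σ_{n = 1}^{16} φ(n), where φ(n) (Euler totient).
Σ_{n ≤ 16} φ(n) = 80

Compute φ(n) for each 1 ≤ n ≤ 16: φ(1) = 1, φ(2) = 1, φ(3) = 2, φ(4) = 2, φ(5) = 4, φ(6) = 2, φ(7) = 6, φ(8) = 4, φ(9) = 6, φ(10) = 4, φ(11) = 10, φ(12) = 4, φ(13) = 12, φ(14) = 6, φ(15) = 8, φ(16) = 8. Summing all 16 values: 80. (Average order: Σ_{n ≤ x} φ(n) ~ (3/π²) x². For x = 16, (3/π²)·16² ≈ 77.81.)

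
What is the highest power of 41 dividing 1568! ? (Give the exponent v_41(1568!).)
v_41(1568!) = 38

Legendre's formula: v_p(n!) = Σ_{k ≥ 1} ⌊n / p^k⌋. For p = 41, n = 1568, the terms are:
  ⌊1568/41^1⌋ = ⌊1568/41⌋ = 38
(the next term ⌊1568/41^2⌋ = 0, terminating the sum). Summing: v_41(1568!) = 38 = 38.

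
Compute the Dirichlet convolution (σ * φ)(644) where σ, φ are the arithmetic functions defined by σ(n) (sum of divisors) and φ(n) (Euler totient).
(σ * φ)(644) = 7728

Divisors of 644: [1, 2, 4, 7, 14, 23, 28, 46, 92, 161, 322, 644]. For each d | 644:
  d = 1: σ(1) · φ(644/1) = 1 · 264 = 264
  d = 2: σ(2) · φ(644/2) = 3 · 132 = 396
  d = 4: σ(4) · φ(644/4) = 7 · 132 = 924
  d = 7: σ(7) · φ(644/7) = 8 · 44 = 352
  d = 14: σ(14) · φ(644/14) = 24 · 22 = 528
  d = 23: σ(23) · φ(644/23) = 24 · 12 = 288
  d = 28: σ(28) · φ(644/28) = 56 · 22 = 1232
  d = 46: σ(46) · φ(644/46) = 72 · 6 = 432
  d = 92: σ(92) · φ(644/92) = 168 · 6 = 1008
  d = 161: σ(161) · φ(644/161) = 192 · 2 = 384
  d = 322: σ(322) · φ(644/322) = 576 · 1 = 576
  d = 644: σ(644) · φ(644/644) = 1344 · 1 = 1344
Summing: (σ * φ)(644) = 264 + 396 + 924 + 352 + 528 + 288 + 1232 + 432 + 1008 + 384 + 576 + 1344 = 7728.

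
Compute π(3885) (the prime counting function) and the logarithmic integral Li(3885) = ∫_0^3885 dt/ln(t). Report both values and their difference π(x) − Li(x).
π(3885) = 538;  Li(3885) ≈ 551.47;  π(x) − Li(x) ≈ -13.47.

Direct count of primes ≤ 3885 gives π(3885) = 538. Numerical evaluation of the logarithmic integral gives Li(3885) ≈ 551.47. The difference π(x) − Li(x) ≈ -13.47 is typically negative for small/moderate x (Li(x) overestimates), though Littlewood's theorem shows this sign changes infinitely often.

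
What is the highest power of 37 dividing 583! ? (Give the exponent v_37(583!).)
v_37(583!) = 15

Legendre's formula: v_p(n!) = Σ_{k ≥ 1} ⌊n / p^k⌋. For p = 37, n = 583, the terms are:
  ⌊583/37^1⌋ = ⌊583/37⌋ = 15
(the next term ⌊583/37^2⌋ = 0, terminating the sum). Summing: v_37(583!) = 15 = 15.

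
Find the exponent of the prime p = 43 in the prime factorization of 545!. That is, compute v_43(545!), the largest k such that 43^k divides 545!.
v_43(545!) = 12

Legendre's formula: v_p(n!) = Σ_{k ≥ 1} ⌊n / p^k⌋. For p = 43, n = 545, the terms are:
  ⌊545/43^1⌋ = ⌊545/43⌋ = 12
(the next term ⌊545/43^2⌋ = 0, terminating the sum). Summing: v_43(545!) = 12 = 12.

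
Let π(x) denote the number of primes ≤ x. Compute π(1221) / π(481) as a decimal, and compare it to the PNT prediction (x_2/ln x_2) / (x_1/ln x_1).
π(1221)/π(481) = 199/92 ≈ 2.1630;  PNT prediction ≈ 2.2057.

π(481) = 92 and π(1221) = 199, so π(1221)/π(481) ≈ 2.1630. The PNT-predicted ratio is (1221/ln(1221)) / (481/ln(481)) ≈ 2.2057. The two agree to within a few percent, as expected.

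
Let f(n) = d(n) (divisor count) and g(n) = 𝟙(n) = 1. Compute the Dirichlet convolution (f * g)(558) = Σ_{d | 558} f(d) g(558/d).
(d * 𝟙)(558) = 54

Divisors of 558: [1, 2, 3, 6, 9, 18, 31, 62, 93, 186, 279, 558]. For each d | 558:
  d = 1: d(1) · 𝟙(558/1) = 1 · 1 = 1
  d = 2: d(2) · 𝟙(558/2) = 2 · 1 = 2
  d = 3: d(3) · 𝟙(558/3) = 2 · 1 = 2
  d = 6: d(6) · 𝟙(558/6) = 4 · 1 = 4
  d = 9: d(9) · 𝟙(558/9) = 3 · 1 = 3
  d = 18: d(18) · 𝟙(558/18) = 6 · 1 = 6
  d = 31: d(31) · 𝟙(558/31) = 2 · 1 = 2
  d = 62: d(62) · 𝟙(558/62) = 4 · 1 = 4
  d = 93: d(93) · 𝟙(558/93) = 4 · 1 = 4
  d = 186: d(186) · 𝟙(558/186) = 8 · 1 = 8
  d = 279: d(279) · 𝟙(558/279) = 6 · 1 = 6
  d = 558: d(558) · 𝟙(558/558) = 12 · 1 = 12
Summing: (d * 𝟙)(558) = 1 + 2 + 2 + 4 + 3 + 6 + 2 + 4 + 4 + 8 + 6 + 12 = 54.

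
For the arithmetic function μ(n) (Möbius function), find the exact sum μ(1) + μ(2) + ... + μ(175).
Σ_{n ≤ 175} μ(n) = -4

Compute μ(n) for each 1 ≤ n ≤ 175: μ(1) = 1, μ(2) = -1, μ(3) = -1, μ(4) = 0, μ(5) = -1, μ(6) = 1, μ(7) = -1, μ(8) = 0, μ(9) = 0, μ(10) = 1, μ(11) = -1, μ(12) = 0, μ(13) = -1, μ(14) = 1, μ(15) = 1, μ(16) = 0, μ(17) = -1, μ(18) = 0, μ(19) = -1, μ(20) = 0, μ(21) = 1, μ(22) = 1, μ(23) = -1, μ(24) = 0, μ(25) = 0, μ(26) = 1, μ(27) = 0, μ(28) = 0, μ(29) = -1, μ(30) = -1, μ(31) = -1, μ(32) = 0, μ(33) = 1, μ(34) = 1, μ(35) = 1, μ(36) = 0, μ(37) = -1, μ(38) = 1, μ(39) = 1, μ(40) = 0, μ(41) = -1, μ(42) = -1, μ(43) = -1, μ(44) = 0, μ(45) = 0, μ(46) = 1, μ(47) = -1, μ(48) = 0, μ(49) = 0, μ(50) = 0, μ(51) = 1, μ(52) = 0, μ(53) = -1, μ(54) = 0, μ(55) = 1, μ(56) = 0, μ(57) = 1, μ(58) = 1, μ(59) = -1, μ(60) = 0, μ(61) = -1, μ(62) = 1, μ(63) = 0, μ(64) = 0, μ(65) = 1, μ(66) = -1, μ(67) = -1, μ(68) = 0, μ(69) = 1, μ(70) = -1, μ(71) = -1, μ(72) = 0, μ(73) = -1, μ(74) = 1, μ(75) = 0, μ(76) = 0, μ(77) = 1, μ(78) = -1, μ(79) = -1, μ(80) = 0, μ(81) = 0, μ(82) = 1, μ(83) = -1, μ(84) = 0, μ(85) = 1, μ(86) = 1, μ(87) = 1, μ(88) = 0, μ(89) = -1, μ(90) = 0, μ(91) = 1, μ(92) = 0, μ(93) = 1, μ(94) = 1, μ(95) = 1, μ(96) = 0, μ(97) = -1, μ(98) = 0, μ(99) = 0, μ(100) = 0, μ(101) = -1, μ(102) = -1, μ(103) = -1, μ(104) = 0, μ(105) = -1, μ(106) = 1, μ(107) = -1, μ(108) = 0, μ(109) = -1, μ(110) = -1, μ(111) = 1, μ(112) = 0, μ(113) = -1, μ(114) = -1, μ(115) = 1, μ(116) = 0, μ(117) = 0, μ(118) = 1, μ(119) = 1, μ(120) = 0, μ(121) = 0, μ(122) = 1, μ(123) = 1, μ(124) = 0, μ(125) = 0, μ(126) = 0, μ(127) = -1, μ(128) = 0, μ(129) = 1, μ(130) = -1, μ(131) = -1, μ(132) = 0, μ(133) = 1, μ(134) = 1, μ(135) = 0, μ(136) = 0, μ(137) = -1, μ(138) = -1, μ(139) = -1, μ(140) = 0, μ(141) = 1, μ(142) = 1, μ(143) = 1, μ(144) = 0, μ(145) = 1, μ(146) = 1, μ(147) = 0, μ(148) = 0, μ(149) = -1, μ(150) = 0, μ(151) = -1, μ(152) = 0, μ(153) = 0, μ(154) = -1, μ(155) = 1, μ(156) = 0, μ(157) = -1, μ(158) = 1, μ(159) = 1, μ(160) = 0, μ(161) = 1, μ(162) = 0, μ(163) = -1, μ(164) = 0, μ(165) = -1, μ(166) = 1, μ(167) = -1, μ(168) = 0, μ(169) = 0, μ(170) = -1, μ(171) = 0, μ(172) = 0, μ(173) = -1, μ(174) = -1, μ(175) = 0. Summing all 175 values: -4. (Mertens function M(x) = Σ_{n ≤ x} μ(n); on average M(x) should be small (PNT ⟺ M(x) = o(x)).)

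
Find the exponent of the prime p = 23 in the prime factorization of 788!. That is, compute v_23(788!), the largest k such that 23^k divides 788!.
v_23(788!) = 35

Legendre's formula: v_p(n!) = Σ_{k ≥ 1} ⌊n / p^k⌋. For p = 23, n = 788, the terms are:
  ⌊788/23^1⌋ = ⌊788/23⌋ = 34
  ⌊788/23^2⌋ = ⌊788/529⌋ = 1
(the next term ⌊788/23^3⌋ = 0, terminating the sum). Summing: v_23(788!) = 34 + 1 = 35.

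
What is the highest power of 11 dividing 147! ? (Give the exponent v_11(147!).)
v_11(147!) = 14

Legendre's formula: v_p(n!) = Σ_{k ≥ 1} ⌊n / p^k⌋. For p = 11, n = 147, the terms are:
  ⌊147/11^1⌋ = ⌊147/11⌋ = 13
  ⌊147/11^2⌋ = ⌊147/121⌋ = 1
(the next term ⌊147/11^3⌋ = 0, terminating the sum). Summing: v_11(147!) = 13 + 1 = 14.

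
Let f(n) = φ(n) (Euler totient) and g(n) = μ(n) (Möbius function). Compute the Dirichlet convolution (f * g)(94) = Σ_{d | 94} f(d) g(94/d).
(φ * μ)(94) = 0

Divisors of 94: [1, 2, 47, 94]. For each d | 94:
  d = 1: φ(1) · μ(94/1) = 1 · 1 = 1
  d = 2: φ(2) · μ(94/2) = 1 · -1 = -1
  d = 47: φ(47) · μ(94/47) = 46 · -1 = -46
  d = 94: φ(94) · μ(94/94) = 46 · 1 = 46
Summing: (φ * μ)(94) = 1 + -1 + -46 + 46 = 0.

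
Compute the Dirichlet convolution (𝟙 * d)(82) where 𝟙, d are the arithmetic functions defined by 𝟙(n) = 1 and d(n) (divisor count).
(𝟙 * d)(82) = 9

Divisors of 82: [1, 2, 41, 82]. For each d | 82:
  d = 1: 𝟙(1) · d(82/1) = 1 · 4 = 4
  d = 2: 𝟙(2) · d(82/2) = 1 · 2 = 2
  d = 41: 𝟙(41) · d(82/41) = 1 · 2 = 2
  d = 82: 𝟙(82) · d(82/82) = 1 · 1 = 1
Summing: (𝟙 * d)(82) = 4 + 2 + 2 + 1 = 9.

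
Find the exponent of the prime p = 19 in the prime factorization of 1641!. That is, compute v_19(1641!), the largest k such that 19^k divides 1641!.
v_19(1641!) = 90

Legendre's formula: v_p(n!) = Σ_{k ≥ 1} ⌊n / p^k⌋. For p = 19, n = 1641, the terms are:
  ⌊1641/19^1⌋ = ⌊1641/19⌋ = 86
  ⌊1641/19^2⌋ = ⌊1641/361⌋ = 4
(the next term ⌊1641/19^3⌋ = 0, terminating the sum). Summing: v_19(1641!) = 86 + 4 = 90.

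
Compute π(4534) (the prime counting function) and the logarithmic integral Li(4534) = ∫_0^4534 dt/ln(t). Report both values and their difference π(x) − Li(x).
π(4534) = 615;  Li(4534) ≈ 629.26;  π(x) − Li(x) ≈ -14.26.

Direct count of primes ≤ 4534 gives π(4534) = 615. Numerical evaluation of the logarithmic integral gives Li(4534) ≈ 629.26. The difference π(x) − Li(x) ≈ -14.26 is typically negative for small/moderate x (Li(x) overestimates), though Littlewood's theorem shows this sign changes infinitely often.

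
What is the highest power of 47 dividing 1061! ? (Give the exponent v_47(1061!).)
v_47(1061!) = 22

Legendre's formula: v_p(n!) = Σ_{k ≥ 1} ⌊n / p^k⌋. For p = 47, n = 1061, the terms are:
  ⌊1061/47^1⌋ = ⌊1061/47⌋ = 22
(the next term ⌊1061/47^2⌋ = 0, terminating the sum). Summing: v_47(1061!) = 22 = 22.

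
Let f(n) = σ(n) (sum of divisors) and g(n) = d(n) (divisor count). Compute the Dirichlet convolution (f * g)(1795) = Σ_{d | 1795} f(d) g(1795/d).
(σ * d)(1795) = 2896

Divisors of 1795: [1, 5, 359, 1795]. For each d | 1795:
  d = 1: σ(1) · d(1795/1) = 1 · 4 = 4
  d = 5: σ(5) · d(1795/5) = 6 · 2 = 12
  d = 359: σ(359) · d(1795/359) = 360 · 2 = 720
  d = 1795: σ(1795) · d(1795/1795) = 2160 · 1 = 2160
Summing: (σ * d)(1795) = 4 + 12 + 720 + 2160 = 2896.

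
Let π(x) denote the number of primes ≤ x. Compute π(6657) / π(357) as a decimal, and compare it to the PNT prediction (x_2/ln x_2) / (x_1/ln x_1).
π(6657)/π(357) = 857/71 ≈ 12.0704;  PNT prediction ≈ 12.4500.

π(357) = 71 and π(6657) = 857, so π(6657)/π(357) ≈ 12.0704. The PNT-predicted ratio is (6657/ln(6657)) / (357/ln(357)) ≈ 12.4500. The two agree to within a few percent, as expected.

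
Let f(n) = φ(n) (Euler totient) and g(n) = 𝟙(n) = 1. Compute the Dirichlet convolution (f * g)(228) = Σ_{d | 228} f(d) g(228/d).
(φ * 𝟙)(228) = 228

Divisors of 228: [1, 2, 3, 4, 6, 12, 19, 38, 57, 76, 114, 228]. For each d | 228:
  d = 1: φ(1) · 𝟙(228/1) = 1 · 1 = 1
  d = 2: φ(2) · 𝟙(228/2) = 1 · 1 = 1
  d = 3: φ(3) · 𝟙(228/3) = 2 · 1 = 2
  d = 4: φ(4) · 𝟙(228/4) = 2 · 1 = 2
  d = 6: φ(6) · 𝟙(228/6) = 2 · 1 = 2
  d = 12: φ(12) · 𝟙(228/12) = 4 · 1 = 4
  d = 19: φ(19) · 𝟙(228/19) = 18 · 1 = 18
  d = 38: φ(38) · 𝟙(228/38) = 18 · 1 = 18
  d = 57: φ(57) · 𝟙(228/57) = 36 · 1 = 36
  d = 76: φ(76) · 𝟙(228/76) = 36 · 1 = 36
  d = 114: φ(114) · 𝟙(228/114) = 36 · 1 = 36
  d = 228: φ(228) · 𝟙(228/228) = 72 · 1 = 72
Summing: (φ * 𝟙)(228) = 1 + 1 + 2 + 2 + 2 + 4 + 18 + 18 + 36 + 36 + 36 + 72 = 228.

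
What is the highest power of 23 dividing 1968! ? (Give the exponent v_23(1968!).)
v_23(1968!) = 88

Legendre's formula: v_p(n!) = Σ_{k ≥ 1} ⌊n / p^k⌋. For p = 23, n = 1968, the terms are:
  ⌊1968/23^1⌋ = ⌊1968/23⌋ = 85
  ⌊1968/23^2⌋ = ⌊1968/529⌋ = 3
(the next term ⌊1968/23^3⌋ = 0, terminating the sum). Summing: v_23(1968!) = 85 + 3 = 88.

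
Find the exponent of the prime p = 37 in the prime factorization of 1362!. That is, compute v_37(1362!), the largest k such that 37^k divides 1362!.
v_37(1362!) = 36

Legendre's formula: v_p(n!) = Σ_{k ≥ 1} ⌊n / p^k⌋. For p = 37, n = 1362, the terms are:
  ⌊1362/37^1⌋ = ⌊1362/37⌋ = 36
(the next term ⌊1362/37^2⌋ = 0, terminating the sum). Summing: v_37(1362!) = 36 = 36.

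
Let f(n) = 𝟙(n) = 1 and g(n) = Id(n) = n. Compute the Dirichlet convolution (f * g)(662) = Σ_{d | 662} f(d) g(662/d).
(𝟙 * Id)(662) = 996

Divisors of 662: [1, 2, 331, 662]. For each d | 662:
  d = 1: 𝟙(1) · Id(662/1) = 1 · 662 = 662
  d = 2: 𝟙(2) · Id(662/2) = 1 · 331 = 331
  d = 331: 𝟙(331) · Id(662/331) = 1 · 2 = 2
  d = 662: 𝟙(662) · Id(662/662) = 1 · 1 = 1
Summing: (𝟙 * Id)(662) = 662 + 331 + 2 + 1 = 996.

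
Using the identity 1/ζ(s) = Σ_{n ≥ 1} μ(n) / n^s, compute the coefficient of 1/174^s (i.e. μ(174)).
μ(174) = -1

Factor n = 174 = 2 · 3 · 29. μ(n) = 0 if any exponent ≥ 2 (not squarefree); otherwise μ(n) = (−1)^{ω(n)} where ω(n) is the number of distinct prime factors. Applying: μ(174) = -1.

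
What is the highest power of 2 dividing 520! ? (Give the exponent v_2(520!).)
v_2(520!) = 518

Legendre's formula: v_p(n!) = Σ_{k ≥ 1} ⌊n / p^k⌋. For p = 2, n = 520, the terms are:
  ⌊520/2^1⌋ = ⌊520/2⌋ = 260
  ⌊520/2^2⌋ = ⌊520/4⌋ = 130
  ⌊520/2^3⌋ = ⌊520/8⌋ = 65
  ⌊520/2^4⌋ = ⌊520/16⌋ = 32
  ⌊520/2^5⌋ = ⌊520/32⌋ = 16
  ⌊520/2^6⌋ = ⌊520/64⌋ = 8
  ⌊520/2^7⌋ = ⌊520/128⌋ = 4
  ⌊520/2^8⌋ = ⌊520/256⌋ = 2
  ⌊520/2^9⌋ = ⌊520/512⌋ = 1
(the next term ⌊520/2^10⌋ = 0, terminating the sum). Summing: v_2(520!) = 260 + 130 + 65 + 32 + 16 + 8 + 4 + 2 + 1 = 518.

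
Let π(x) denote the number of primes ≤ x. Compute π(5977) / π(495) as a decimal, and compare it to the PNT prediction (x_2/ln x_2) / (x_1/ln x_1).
π(5977)/π(495) = 781/94 ≈ 8.3085;  PNT prediction ≈ 8.6156.

π(495) = 94 and π(5977) = 781, so π(5977)/π(495) ≈ 8.3085. The PNT-predicted ratio is (5977/ln(5977)) / (495/ln(495)) ≈ 8.6156. The two agree to within a few percent, as expected.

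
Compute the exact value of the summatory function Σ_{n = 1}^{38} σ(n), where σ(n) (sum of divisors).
Σ_{n ≤ 38} σ(n) = 1196

Compute σ(n) for each 1 ≤ n ≤ 38: σ(1) = 1, σ(2) = 3, σ(3) = 4, σ(4) = 7, σ(5) = 6, σ(6) = 12, σ(7) = 8, σ(8) = 15, σ(9) = 13, σ(10) = 18, σ(11) = 12, σ(12) = 28, σ(13) = 14, σ(14) = 24, σ(15) = 24, σ(16) = 31, σ(17) = 18, σ(18) = 39, σ(19) = 20, σ(20) = 42, σ(21) = 32, σ(22) = 36, σ(23) = 24, σ(24) = 60, σ(25) = 31, σ(26) = 42, σ(27) = 40, σ(28) = 56, σ(29) = 30, σ(30) = 72, σ(31) = 32, σ(32) = 63, σ(33) = 48, σ(34) = 54, σ(35) = 48, σ(36) = 91, σ(37) = 38, σ(38) = 60. Summing all 38 values: 1196. (Average order: Σ_{n ≤ x} σ(n) ~ (π²/12) x². For x = 38, (π²/12)·38² ≈ 1187.64.)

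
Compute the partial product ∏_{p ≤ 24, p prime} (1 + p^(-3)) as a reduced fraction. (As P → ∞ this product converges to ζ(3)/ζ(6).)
∏ = 16117288424681472/13642976755448975

The primes p ≤ 24 are [2, 3, 5, 7, 11, 13, 17, 19, 23]. For each, (1 + 1/p^3) = (p^3 + 1)/p^3. Multiplying these fractions over p ∈ [2, 3, 5, 7, 11, 13, 17, 19, 23] gives 16117288424681472/13642976755448975. (In the limit P → ∞ this tends to ζ(3)/ζ(6).)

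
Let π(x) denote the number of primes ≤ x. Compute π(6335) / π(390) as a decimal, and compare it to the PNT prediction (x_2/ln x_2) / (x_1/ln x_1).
π(6335)/π(390) = 824/77 ≈ 10.7013;  PNT prediction ≈ 11.0708.

π(390) = 77 and π(6335) = 824, so π(6335)/π(390) ≈ 10.7013. The PNT-predicted ratio is (6335/ln(6335)) / (390/ln(390)) ≈ 11.0708. The two agree to within a few percent, as expected.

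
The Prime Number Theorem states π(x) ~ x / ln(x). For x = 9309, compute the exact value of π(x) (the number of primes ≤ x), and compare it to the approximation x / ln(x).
π(9309) = 1151;  x/ln(x) ≈ 1018.63;  relative error ≈ 11.50%.

Directly count primes up to 9309: π(9309) = 1151. The PNT approximation gives 9309/ln(9309) ≈ 9309/9.13874 ≈ 1018.63. Relative error (π(x) − x/ln(x)) / π(x) ≈ 11.50%; the approximation is known to undercount slightly (Li(x) is a better estimate).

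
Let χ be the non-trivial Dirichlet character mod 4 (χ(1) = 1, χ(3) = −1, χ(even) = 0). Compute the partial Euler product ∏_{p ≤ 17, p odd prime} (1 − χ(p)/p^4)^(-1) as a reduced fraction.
∏ = 1355132279576075/1370266988576768

The odd primes p ≤ 17 are [3, 5, 7, 11, 13, 17]. For each, χ(p) = 1 if p ≡ 1 mod 4, χ(p) = −1 if p ≡ 3 mod 4. Taking (1 − χ(p)/p^4)^(-1) = p^4/(p^4 − χ(p)): (1 − (-1)/3^4)^(-1) · (1 − (1)/5^4)^(-1) · (1 − (-1)/7^4)^(-1) · (1 − (-1)/11^4)^(-1) · (1 − (1)/13^4)^(-1) · (1 − (1)/17^4)^(-1) = 1355132279576075/1370266988576768.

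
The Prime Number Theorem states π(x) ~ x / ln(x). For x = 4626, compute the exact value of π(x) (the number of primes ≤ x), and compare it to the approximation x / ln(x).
π(4626) = 624;  x/ln(x) ≈ 548.14;  relative error ≈ 12.16%.

Directly count primes up to 4626: π(4626) = 624. The PNT approximation gives 4626/ln(4626) ≈ 4626/8.43945 ≈ 548.14. Relative error (π(x) − x/ln(x)) / π(x) ≈ 12.16%; the approximation is known to undercount slightly (Li(x) is a better estimate).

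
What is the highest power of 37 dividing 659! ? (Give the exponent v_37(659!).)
v_37(659!) = 17

Legendre's formula: v_p(n!) = Σ_{k ≥ 1} ⌊n / p^k⌋. For p = 37, n = 659, the terms are:
  ⌊659/37^1⌋ = ⌊659/37⌋ = 17
(the next term ⌊659/37^2⌋ = 0, terminating the sum). Summing: v_37(659!) = 17 = 17.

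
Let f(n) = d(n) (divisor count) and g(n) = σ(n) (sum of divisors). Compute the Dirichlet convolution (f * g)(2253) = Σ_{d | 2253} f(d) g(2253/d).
(d * σ)(2253) = 4524

Divisors of 2253: [1, 3, 751, 2253]. For each d | 2253:
  d = 1: d(1) · σ(2253/1) = 1 · 3008 = 3008
  d = 3: d(3) · σ(2253/3) = 2 · 752 = 1504
  d = 751: d(751) · σ(2253/751) = 2 · 4 = 8
  d = 2253: d(2253) · σ(2253/2253) = 4 · 1 = 4
Summing: (d * σ)(2253) = 3008 + 1504 + 8 + 4 = 4524.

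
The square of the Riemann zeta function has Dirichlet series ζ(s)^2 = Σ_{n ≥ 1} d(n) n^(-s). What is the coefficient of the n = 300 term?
d(300) = 18

ζ(s)^2 = (Σ 1/m^s)(Σ 1/k^s). The coefficient of 1/n^s in the product is the number of ordered pairs (m, k) with mk = n, which equals d(n). For n = 300, divisors are [1, 2, 3, 4, 5, 6, 10, 12, 15, 20, 25, 30, 50, 60, 75, 100, 150, 300], so d(300) = 18.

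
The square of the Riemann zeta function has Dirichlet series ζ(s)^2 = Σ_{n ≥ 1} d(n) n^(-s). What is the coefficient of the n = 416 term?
d(416) = 12

ζ(s)^2 = (Σ 1/m^s)(Σ 1/k^s). The coefficient of 1/n^s in the product is the number of ordered pairs (m, k) with mk = n, which equals d(n). For n = 416, divisors are [1, 2, 4, 8, 13, 16, 26, 32, 52, 104, 208, 416], so d(416) = 12.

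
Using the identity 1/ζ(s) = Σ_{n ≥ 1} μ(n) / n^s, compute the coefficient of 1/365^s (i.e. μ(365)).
μ(365) = 1

Factor n = 365 = 5 · 73. μ(n) = 0 if any exponent ≥ 2 (not squarefree); otherwise μ(n) = (−1)^{ω(n)} where ω(n) is the number of distinct prime factors. Applying: μ(365) = 1.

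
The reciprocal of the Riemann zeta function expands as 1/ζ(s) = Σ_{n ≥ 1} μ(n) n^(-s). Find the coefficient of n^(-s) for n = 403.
μ(403) = 1

Factor n = 403 = 13 · 31. μ(n) = 0 if any exponent ≥ 2 (not squarefree); otherwise μ(n) = (−1)^{ω(n)} where ω(n) is the number of distinct prime factors. Applying: μ(403) = 1.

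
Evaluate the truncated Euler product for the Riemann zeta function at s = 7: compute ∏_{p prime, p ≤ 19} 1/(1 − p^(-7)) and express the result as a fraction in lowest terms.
∏ = 155826023762586560111512988551201501037015625/154535761885293084095586902270463356349603488

The primes p ≤ 19 are [2, 3, 5, 7, 11, 13, 17, 19]. For each prime, (1 − 1/p^7)^(-1) = p^7 / (p^7 − 1). The product is (1 − 1/2^7)^(-1), (1 − 1/3^7)^(-1), (1 − 1/5^7)^(-1), (1 − 1/7^7)^(-1), (1 − 1/11^7)^(-1), (1 − 1/13^7)^(-1), (1 − 1/17^7)^(-1), (1 − 1/19^7)^(-1) = ∏ p^7 / (p^7 − 1) = 155826023762586560111512988551201501037015625/154535761885293084095586902270463356349603488.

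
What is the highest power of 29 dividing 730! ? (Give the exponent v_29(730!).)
v_29(730!) = 25

Legendre's formula: v_p(n!) = Σ_{k ≥ 1} ⌊n / p^k⌋. For p = 29, n = 730, the terms are:
  ⌊730/29^1⌋ = ⌊730/29⌋ = 25
(the next term ⌊730/29^2⌋ = 0, terminating the sum). Summing: v_29(730!) = 25 = 25.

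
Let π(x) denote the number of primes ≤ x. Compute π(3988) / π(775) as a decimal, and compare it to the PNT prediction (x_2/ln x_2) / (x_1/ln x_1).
π(3988)/π(775) = 549/137 ≈ 4.0073;  PNT prediction ≈ 4.1291.

π(775) = 137 and π(3988) = 549, so π(3988)/π(775) ≈ 4.0073. The PNT-predicted ratio is (3988/ln(3988)) / (775/ln(775)) ≈ 4.1291. The two agree to within a few percent, as expected.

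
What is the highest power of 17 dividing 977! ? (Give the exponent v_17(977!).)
v_17(977!) = 60

Legendre's formula: v_p(n!) = Σ_{k ≥ 1} ⌊n / p^k⌋. For p = 17, n = 977, the terms are:
  ⌊977/17^1⌋ = ⌊977/17⌋ = 57
  ⌊977/17^2⌋ = ⌊977/289⌋ = 3
(the next term ⌊977/17^3⌋ = 0, terminating the sum). Summing: v_17(977!) = 57 + 3 = 60.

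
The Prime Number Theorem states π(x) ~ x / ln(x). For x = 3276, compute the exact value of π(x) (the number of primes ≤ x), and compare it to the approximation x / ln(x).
π(3276) = 462;  x/ln(x) ≈ 404.73;  relative error ≈ 12.40%.

Directly count primes up to 3276: π(3276) = 462. The PNT approximation gives 3276/ln(3276) ≈ 3276/8.09438 ≈ 404.73. Relative error (π(x) − x/ln(x)) / π(x) ≈ 12.40%; the approximation is known to undercount slightly (Li(x) is a better estimate).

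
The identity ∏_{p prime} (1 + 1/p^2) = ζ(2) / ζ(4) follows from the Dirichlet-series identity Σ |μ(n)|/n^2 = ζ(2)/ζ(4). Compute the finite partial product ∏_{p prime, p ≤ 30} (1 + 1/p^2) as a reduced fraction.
∏ = 98543133200000/65309612248881

The primes p ≤ 30 are [2, 3, 5, 7, 11, 13, 17, 19, 23, 29]. For each, (1 + 1/p^2) = (p^2 + 1)/p^2. Multiplying these fractions over p ∈ [2, 3, 5, 7, 11, 13, 17, 19, 23, 29] gives 98543133200000/65309612248881. (In the limit P → ∞ this tends to ζ(2)/ζ(4).)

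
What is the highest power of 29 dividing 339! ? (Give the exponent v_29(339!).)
v_29(339!) = 11

Legendre's formula: v_p(n!) = Σ_{k ≥ 1} ⌊n / p^k⌋. For p = 29, n = 339, the terms are:
  ⌊339/29^1⌋ = ⌊339/29⌋ = 11
(the next term ⌊339/29^2⌋ = 0, terminating the sum). Summing: v_29(339!) = 11 = 11.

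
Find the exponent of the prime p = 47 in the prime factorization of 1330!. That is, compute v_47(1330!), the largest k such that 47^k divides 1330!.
v_47(1330!) = 28

Legendre's formula: v_p(n!) = Σ_{k ≥ 1} ⌊n / p^k⌋. For p = 47, n = 1330, the terms are:
  ⌊1330/47^1⌋ = ⌊1330/47⌋ = 28
(the next term ⌊1330/47^2⌋ = 0, terminating the sum). Summing: v_47(1330!) = 28 = 28.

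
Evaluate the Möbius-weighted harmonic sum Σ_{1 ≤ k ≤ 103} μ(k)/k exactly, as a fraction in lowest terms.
Σ μ(k)/k = 41203144520038891926409588275527024249/23984823528925228172706521638692258396210

Values of μ(k) for 1 ≤ k ≤ 103: μ(1) = 1, μ(2) = -1, μ(3) = -1, μ(5) = -1, μ(6) = 1, μ(7) = -1, μ(10) = 1, μ(11) = -1, μ(13) = -1, μ(14) = 1, μ(15) = 1, μ(17) = -1, μ(19) = -1, μ(21) = 1, μ(22) = 1, μ(23) = -1, μ(26) = 1, μ(29) = -1, μ(30) = -1, μ(31) = -1, μ(33) = 1, μ(34) = 1, μ(35) = 1, μ(37) = -1, μ(38) = 1, μ(39) = 1, μ(41) = -1, μ(42) = -1, μ(43) = -1, μ(46) = 1, μ(47) = -1, μ(51) = 1, μ(53) = -1, μ(55) = 1, μ(57) = 1, μ(58) = 1, μ(59) = -1, μ(61) = -1, μ(62) = 1, μ(65) = 1, μ(66) = -1, μ(67) = -1, μ(69) = 1, μ(70) = -1, μ(71) = -1, μ(73) = -1, μ(74) = 1, μ(77) = 1, μ(78) = -1, μ(79) = -1, μ(82) = 1, μ(83) = -1, μ(85) = 1, μ(86) = 1, μ(87) = 1, μ(89) = -1, μ(91) = 1, μ(93) = 1, μ(94) = 1, μ(95) = 1, μ(97) = -1, μ(101) = -1, μ(102) = -1, μ(103) = -1, with μ = 0 on non-squarefree integers. Summing μ(k)/k for k where μ(k) ≠ 0 gives 41203144520038891926409588275527024249/23984823528925228172706521638692258396210 ≈ 0.0017. (PNT ⟺ this sum → 0 as n → ∞.)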